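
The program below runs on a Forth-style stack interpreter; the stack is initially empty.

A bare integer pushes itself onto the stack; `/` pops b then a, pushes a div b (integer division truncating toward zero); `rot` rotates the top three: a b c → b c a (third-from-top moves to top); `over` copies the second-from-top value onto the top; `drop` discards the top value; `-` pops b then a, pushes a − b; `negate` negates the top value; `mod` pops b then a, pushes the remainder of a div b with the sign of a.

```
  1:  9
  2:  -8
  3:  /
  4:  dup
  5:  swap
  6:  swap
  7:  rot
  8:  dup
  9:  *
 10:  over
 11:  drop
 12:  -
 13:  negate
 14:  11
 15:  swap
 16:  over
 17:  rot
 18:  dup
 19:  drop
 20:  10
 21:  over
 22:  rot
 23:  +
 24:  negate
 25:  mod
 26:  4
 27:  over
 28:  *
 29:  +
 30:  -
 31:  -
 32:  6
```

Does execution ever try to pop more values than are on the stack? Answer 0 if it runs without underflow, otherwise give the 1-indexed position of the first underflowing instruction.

9    : 9
-8   : 9 -8
/    : -1
dup  : -1 -1
swap : -1 -1
swap : -1 -1
rot  — needs 3 operands, stack has 2 → underflow

7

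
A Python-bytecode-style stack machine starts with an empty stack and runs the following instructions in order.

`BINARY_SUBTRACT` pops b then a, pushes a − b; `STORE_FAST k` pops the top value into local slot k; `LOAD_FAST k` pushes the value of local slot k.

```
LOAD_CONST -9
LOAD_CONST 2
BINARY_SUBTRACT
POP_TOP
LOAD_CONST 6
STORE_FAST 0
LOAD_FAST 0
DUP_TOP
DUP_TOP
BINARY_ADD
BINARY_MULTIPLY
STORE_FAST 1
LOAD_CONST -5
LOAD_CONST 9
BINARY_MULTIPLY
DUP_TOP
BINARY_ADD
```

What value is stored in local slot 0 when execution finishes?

6

LOAD_CONST -9   : -9
LOAD_CONST 2    : -9 2
BINARY_SUBTRACT : -11
POP_TOP         : (empty)
LOAD_CONST 6    : 6
STORE_FAST 0    : (empty)
LOAD_FAST 0     : 6
DUP_TOP         : 6 6
DUP_TOP         : 6 6 6
BINARY_ADD      : 6 12
BINARY_MULTIPLY : 72
STORE_FAST 1    : (empty)
LOAD_CONST -5   : -5
LOAD_CONST 9    : -5 9
BINARY_MULTIPLY : -45
DUP_TOP         : -45 -45
BINARY_ADD      : -90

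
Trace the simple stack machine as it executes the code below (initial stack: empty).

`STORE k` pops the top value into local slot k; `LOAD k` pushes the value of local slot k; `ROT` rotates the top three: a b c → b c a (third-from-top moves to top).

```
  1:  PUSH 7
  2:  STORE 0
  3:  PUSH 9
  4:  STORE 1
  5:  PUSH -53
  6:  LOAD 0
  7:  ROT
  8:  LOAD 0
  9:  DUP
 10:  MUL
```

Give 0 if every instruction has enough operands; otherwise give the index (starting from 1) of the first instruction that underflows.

PUSH 7   : 7
STORE 0  : (empty)
PUSH 9   : 9
STORE 1  : (empty)
PUSH -53 : -53
LOAD 0   : -53 7
ROT  — needs 3 operands, stack has 2 → underflow

7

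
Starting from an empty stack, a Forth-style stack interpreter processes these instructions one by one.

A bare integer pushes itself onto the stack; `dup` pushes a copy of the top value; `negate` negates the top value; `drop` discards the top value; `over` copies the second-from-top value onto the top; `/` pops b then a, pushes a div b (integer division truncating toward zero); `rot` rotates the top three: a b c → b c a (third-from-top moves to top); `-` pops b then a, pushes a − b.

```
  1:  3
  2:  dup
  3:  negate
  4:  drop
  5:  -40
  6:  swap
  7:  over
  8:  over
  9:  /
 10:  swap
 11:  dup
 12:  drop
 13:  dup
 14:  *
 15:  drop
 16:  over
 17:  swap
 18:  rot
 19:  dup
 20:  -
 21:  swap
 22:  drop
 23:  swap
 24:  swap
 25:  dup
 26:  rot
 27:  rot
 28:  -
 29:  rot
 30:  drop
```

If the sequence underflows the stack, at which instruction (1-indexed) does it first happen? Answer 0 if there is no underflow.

3      : 3
dup    : 3 3
negate : 3 -3
drop   : 3
-40    : 3 -40
swap   : -40 3
over   : -40 3 -40
over   : -40 3 -40 3
/      : -40 3 -13
swap   : -40 -13 3
dup    : -40 -13 3 3
drop   : -40 -13 3
dup    : -40 -13 3 3
*      : -40 -13 9
drop   : -40 -13
over   : -40 -13 -40
swap   : -40 -40 -13
rot    : -40 -13 -40
dup    : -40 -13 -40 -40
-      : -40 -13 0
swap   : -40 0 -13
drop   : -40 0
swap   : 0 -40
swap   : -40 0
dup    : -40 0 0
rot    : 0 0 -40
rot    : 0 -40 0
-      : 0 -40
rot  — needs 3 operands, stack has 2 → underflow

29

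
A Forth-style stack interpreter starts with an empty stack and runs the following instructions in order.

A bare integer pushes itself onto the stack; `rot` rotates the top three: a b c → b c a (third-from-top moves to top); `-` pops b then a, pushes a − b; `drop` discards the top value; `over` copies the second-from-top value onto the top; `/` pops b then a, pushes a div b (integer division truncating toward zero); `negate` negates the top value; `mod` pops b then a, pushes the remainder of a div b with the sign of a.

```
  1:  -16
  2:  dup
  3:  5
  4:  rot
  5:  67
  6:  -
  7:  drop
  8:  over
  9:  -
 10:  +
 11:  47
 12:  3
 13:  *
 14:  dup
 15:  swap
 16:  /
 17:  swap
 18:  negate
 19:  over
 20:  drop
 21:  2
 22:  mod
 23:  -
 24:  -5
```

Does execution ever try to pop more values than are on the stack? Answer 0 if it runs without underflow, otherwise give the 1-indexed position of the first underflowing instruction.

0

-16    → [-16]
dup    → [-16, -16]
5      → [-16, -16, 5]
rot    → [-16, 5, -16]
67     → [-16, 5, -16, 67]
-      → [-16, 5, -83]
drop   → [-16, 5]
over   → [-16, 5, -16]
-      → [-16, 21]
+      → [5]
47     → [5, 47]
3      → [5, 47, 3]
*      → [5, 141]
dup    → [5, 141, 141]
swap   → [5, 141, 141]
/      → [5, 1]
swap   → [1, 5]
negate → [1, -5]
over   → [1, -5, 1]
drop   → [1, -5]
2      → [1, -5, 2]
mod    → [1, -1]
-      → [2]
-5     → [2, -5]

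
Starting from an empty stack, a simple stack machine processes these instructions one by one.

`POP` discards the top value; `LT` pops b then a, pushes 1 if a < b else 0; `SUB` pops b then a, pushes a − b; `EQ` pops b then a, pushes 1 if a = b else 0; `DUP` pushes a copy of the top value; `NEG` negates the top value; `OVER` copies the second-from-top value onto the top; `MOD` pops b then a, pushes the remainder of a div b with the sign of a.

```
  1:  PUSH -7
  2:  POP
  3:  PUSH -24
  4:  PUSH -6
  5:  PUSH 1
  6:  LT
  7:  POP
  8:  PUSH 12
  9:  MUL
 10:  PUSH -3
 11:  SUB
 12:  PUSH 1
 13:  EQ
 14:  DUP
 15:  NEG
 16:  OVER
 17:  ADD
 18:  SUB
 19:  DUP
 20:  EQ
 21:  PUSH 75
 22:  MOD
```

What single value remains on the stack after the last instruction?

1

PUSH -7  -> [-7]
POP      -> []
PUSH -24 -> [-24]
PUSH -6  -> [-24, -6]
PUSH 1   -> [-24, -6, 1]
LT       -> [-24, 1]
POP      -> [-24]
PUSH 12  -> [-24, 12]
MUL      -> [-288]
PUSH -3  -> [-288, -3]
SUB      -> [-285]
PUSH 1   -> [-285, 1]
EQ       -> [0]
DUP      -> [0, 0]
NEG      -> [0, 0]
OVER     -> [0, 0, 0]
ADD      -> [0, 0]
SUB      -> [0]
DUP      -> [0, 0]
EQ       -> [1]
PUSH 75  -> [1, 75]
MOD      -> [1]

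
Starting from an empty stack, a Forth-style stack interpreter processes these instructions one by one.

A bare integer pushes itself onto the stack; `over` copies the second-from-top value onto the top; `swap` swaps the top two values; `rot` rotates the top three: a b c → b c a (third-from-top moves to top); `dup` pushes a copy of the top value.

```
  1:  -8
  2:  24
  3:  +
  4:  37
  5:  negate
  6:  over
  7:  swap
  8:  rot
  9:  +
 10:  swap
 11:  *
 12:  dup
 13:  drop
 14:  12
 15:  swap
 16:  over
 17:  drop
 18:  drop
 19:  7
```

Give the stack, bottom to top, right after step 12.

[-336, -336]

-8     -> [-8]
24     -> [-8, 24]
+      -> [16]
37     -> [16, 37]
negate -> [16, -37]
over   -> [16, -37, 16]
swap   -> [16, 16, -37]
rot    -> [16, -37, 16]
+      -> [16, -21]
swap   -> [-21, 16]
*      -> [-336]
dup    -> [-336, -336]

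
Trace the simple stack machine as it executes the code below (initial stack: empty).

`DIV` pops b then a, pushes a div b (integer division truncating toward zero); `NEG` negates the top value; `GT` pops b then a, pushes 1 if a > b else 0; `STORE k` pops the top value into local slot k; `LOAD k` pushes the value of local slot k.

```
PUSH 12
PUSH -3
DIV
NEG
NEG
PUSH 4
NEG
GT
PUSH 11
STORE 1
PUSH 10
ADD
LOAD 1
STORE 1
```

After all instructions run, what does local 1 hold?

11

PUSH 12 : 12
PUSH -3 : 12 -3
DIV     : -4
NEG     : 4
NEG     : -4
PUSH 4  : -4 4
NEG     : -4 -4
GT      : 0
PUSH 11 : 0 11
STORE 1 : 0
PUSH 10 : 0 10
ADD     : 10
LOAD 1  : 10 11
STORE 1 : 10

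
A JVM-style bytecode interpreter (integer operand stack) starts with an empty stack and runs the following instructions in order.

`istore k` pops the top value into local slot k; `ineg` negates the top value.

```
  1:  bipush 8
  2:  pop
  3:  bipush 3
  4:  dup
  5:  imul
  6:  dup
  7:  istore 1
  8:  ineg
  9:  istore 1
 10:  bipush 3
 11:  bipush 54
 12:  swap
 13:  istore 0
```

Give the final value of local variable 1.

bipush 8   [8]
pop        []
bipush 3   [3]
dup        [3, 3]
imul       [9]
dup        [9, 9]
istore 1   [9]
ineg       [-9]
istore 1   []
bipush 3   [3]
bipush 54  [3, 54]
swap       [54, 3]
istore 0   [54]

-9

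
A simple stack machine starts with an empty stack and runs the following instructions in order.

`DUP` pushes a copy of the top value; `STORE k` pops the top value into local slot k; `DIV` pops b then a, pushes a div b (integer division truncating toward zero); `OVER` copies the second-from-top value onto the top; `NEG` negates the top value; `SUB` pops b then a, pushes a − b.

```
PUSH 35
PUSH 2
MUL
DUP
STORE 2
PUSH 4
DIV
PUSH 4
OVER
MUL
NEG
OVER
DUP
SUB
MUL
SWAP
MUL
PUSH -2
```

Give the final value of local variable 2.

70

PUSH 35 : [35]
PUSH 2  : [35, 2]
MUL     : [70]
DUP     : [70, 70]
STORE 2 : [70]
PUSH 4  : [70, 4]
DIV     : [17]
PUSH 4  : [17, 4]
OVER    : [17, 4, 17]
MUL     : [17, 68]
NEG     : [17, -68]
OVER    : [17, -68, 17]
DUP     : [17, -68, 17, 17]
SUB     : [17, -68, 0]
MUL     : [17, 0]
SWAP    : [0, 17]
MUL     : [0]
PUSH -2 : [0, -2]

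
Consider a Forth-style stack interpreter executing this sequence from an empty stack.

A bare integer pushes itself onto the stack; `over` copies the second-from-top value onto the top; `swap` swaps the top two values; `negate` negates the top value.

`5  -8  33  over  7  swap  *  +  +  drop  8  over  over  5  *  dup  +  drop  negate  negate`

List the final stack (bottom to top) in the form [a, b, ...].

5      : [5]
-8     : [5, -8]
33     : [5, -8, 33]
over   : [5, -8, 33, -8]
7      : [5, -8, 33, -8, 7]
swap   : [5, -8, 33, 7, -8]
*      : [5, -8, 33, -56]
+      : [5, -8, -23]
+      : [5, -31]
drop   : [5]
8      : [5, 8]
over   : [5, 8, 5]
over   : [5, 8, 5, 8]
5      : [5, 8, 5, 8, 5]
*      : [5, 8, 5, 40]
dup    : [5, 8, 5, 40, 40]
+      : [5, 8, 5, 80]
drop   : [5, 8, 5]
negate : [5, 8, -5]
negate : [5, 8, 5]

[5, 8, 5]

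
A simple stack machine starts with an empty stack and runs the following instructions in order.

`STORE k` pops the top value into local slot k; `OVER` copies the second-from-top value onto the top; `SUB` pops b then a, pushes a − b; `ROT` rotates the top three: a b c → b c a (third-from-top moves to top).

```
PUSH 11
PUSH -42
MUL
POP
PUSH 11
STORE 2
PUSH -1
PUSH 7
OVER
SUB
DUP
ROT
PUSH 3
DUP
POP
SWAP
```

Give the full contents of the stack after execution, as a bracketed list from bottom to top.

[8, 8, 3, -1]

PUSH 11   [11]
PUSH -42  [11, -42]
MUL       [-462]
POP       []
PUSH 11   [11]
STORE 2   []
PUSH -1   [-1]
PUSH 7    [-1, 7]
OVER      [-1, 7, -1]
SUB       [-1, 8]
DUP       [-1, 8, 8]
ROT       [8, 8, -1]
PUSH 3    [8, 8, -1, 3]
DUP       [8, 8, -1, 3, 3]
POP       [8, 8, -1, 3]
SWAP      [8, 8, 3, -1]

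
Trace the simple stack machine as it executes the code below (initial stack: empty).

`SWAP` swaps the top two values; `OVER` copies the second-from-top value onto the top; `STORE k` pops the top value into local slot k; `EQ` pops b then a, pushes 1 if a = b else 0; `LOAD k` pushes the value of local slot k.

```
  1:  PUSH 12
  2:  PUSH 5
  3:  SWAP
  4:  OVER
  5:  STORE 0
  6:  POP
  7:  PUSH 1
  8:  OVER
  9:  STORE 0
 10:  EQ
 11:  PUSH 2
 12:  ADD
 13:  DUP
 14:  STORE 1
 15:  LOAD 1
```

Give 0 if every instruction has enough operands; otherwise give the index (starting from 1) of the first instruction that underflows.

0

PUSH 12 -> [12]
PUSH 5  -> [12, 5]
SWAP    -> [5, 12]
OVER    -> [5, 12, 5]
STORE 0 -> [5, 12]
POP     -> [5]
PUSH 1  -> [5, 1]
OVER    -> [5, 1, 5]
STORE 0 -> [5, 1]
EQ      -> [0]
PUSH 2  -> [0, 2]
ADD     -> [2]
DUP     -> [2, 2]
STORE 1 -> [2]
LOAD 1  -> [2, 2]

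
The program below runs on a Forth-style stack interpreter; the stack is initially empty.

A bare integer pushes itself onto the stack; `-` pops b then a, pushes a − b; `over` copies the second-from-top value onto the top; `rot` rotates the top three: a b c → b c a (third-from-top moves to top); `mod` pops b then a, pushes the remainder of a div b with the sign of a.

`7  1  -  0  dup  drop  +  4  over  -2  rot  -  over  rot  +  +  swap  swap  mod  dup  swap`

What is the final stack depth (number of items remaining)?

7    → [7]
1    → [7, 1]
-    → [6]
0    → [6, 0]
dup  → [6, 0, 0]
drop → [6, 0]
+    → [6]
4    → [6, 4]
over → [6, 4, 6]
-2   → [6, 4, 6, -2]
rot  → [6, 6, -2, 4]
-    → [6, 6, -6]
over → [6, 6, -6, 6]
rot  → [6, -6, 6, 6]
+    → [6, -6, 12]
+    → [6, 6]
swap → [6, 6]
swap → [6, 6]
mod  → [0]
dup  → [0, 0]
swap → [0, 0]

2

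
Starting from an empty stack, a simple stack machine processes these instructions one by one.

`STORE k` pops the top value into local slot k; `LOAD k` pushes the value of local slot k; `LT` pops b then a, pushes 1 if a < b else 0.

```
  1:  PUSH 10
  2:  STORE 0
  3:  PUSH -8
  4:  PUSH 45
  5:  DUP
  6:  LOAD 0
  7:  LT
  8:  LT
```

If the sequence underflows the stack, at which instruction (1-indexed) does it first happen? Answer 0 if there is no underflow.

PUSH 10 → [10]
STORE 0 → []
PUSH -8 → [-8]
PUSH 45 → [-8, 45]
DUP     → [-8, 45, 45]
LOAD 0  → [-8, 45, 45, 10]
LT      → [-8, 45, 0]
LT      → [-8, 0]

0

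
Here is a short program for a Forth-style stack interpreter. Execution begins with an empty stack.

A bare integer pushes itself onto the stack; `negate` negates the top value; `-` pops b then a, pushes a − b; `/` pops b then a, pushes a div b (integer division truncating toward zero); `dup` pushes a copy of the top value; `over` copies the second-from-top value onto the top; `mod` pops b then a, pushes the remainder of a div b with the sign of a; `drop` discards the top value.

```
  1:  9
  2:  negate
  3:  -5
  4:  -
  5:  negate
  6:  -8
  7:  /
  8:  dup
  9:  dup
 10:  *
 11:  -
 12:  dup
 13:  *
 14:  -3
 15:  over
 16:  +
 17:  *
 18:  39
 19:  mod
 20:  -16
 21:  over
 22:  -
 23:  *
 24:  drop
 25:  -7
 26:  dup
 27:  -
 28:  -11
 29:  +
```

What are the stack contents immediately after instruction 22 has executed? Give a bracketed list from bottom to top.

[0, -16]

9      -> 9
negate -> -9
-5     -> -9 -5
-      -> -4
negate -> 4
-8     -> 4 -8
/      -> 0
dup    -> 0 0
dup    -> 0 0 0
*      -> 0 0
-      -> 0
dup    -> 0 0
*      -> 0
-3     -> 0 -3
over   -> 0 -3 0
+      -> 0 -3
*      -> 0
39     -> 0 39
mod    -> 0
-16    -> 0 -16
over   -> 0 -16 0
-      -> 0 -16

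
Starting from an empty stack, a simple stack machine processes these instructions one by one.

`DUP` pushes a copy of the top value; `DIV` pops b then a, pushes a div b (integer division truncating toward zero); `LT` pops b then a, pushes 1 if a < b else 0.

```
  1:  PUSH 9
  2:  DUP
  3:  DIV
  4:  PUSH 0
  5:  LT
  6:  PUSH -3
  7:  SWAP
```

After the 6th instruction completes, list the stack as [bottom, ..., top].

[0, -3]

PUSH 9  → [9]
DUP     → [9, 9]
DIV     → [1]
PUSH 0  → [1, 0]
LT      → [0]
PUSH -3 → [0, -3]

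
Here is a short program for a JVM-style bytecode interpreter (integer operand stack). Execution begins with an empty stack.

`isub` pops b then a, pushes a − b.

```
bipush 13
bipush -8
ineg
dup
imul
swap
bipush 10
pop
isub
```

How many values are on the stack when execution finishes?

bipush 13 -> [13]
bipush -8 -> [13, -8]
ineg      -> [13, 8]
dup       -> [13, 8, 8]
imul      -> [13, 64]
swap      -> [64, 13]
bipush 10 -> [64, 13, 10]
pop       -> [64, 13]
isub      -> [51]

1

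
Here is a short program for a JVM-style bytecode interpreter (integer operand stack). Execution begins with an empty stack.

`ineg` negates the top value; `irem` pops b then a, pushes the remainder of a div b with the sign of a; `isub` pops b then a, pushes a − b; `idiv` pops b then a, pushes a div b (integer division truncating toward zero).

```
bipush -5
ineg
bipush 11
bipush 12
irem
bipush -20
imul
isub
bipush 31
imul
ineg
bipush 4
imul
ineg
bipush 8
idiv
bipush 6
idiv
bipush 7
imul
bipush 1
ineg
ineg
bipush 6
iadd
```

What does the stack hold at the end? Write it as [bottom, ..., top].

[4067, 7]

bipush -5   [-5]
ineg        [5]
bipush 11   [5, 11]
bipush 12   [5, 11, 12]
irem        [5, 11]
bipush -20  [5, 11, -20]
imul        [5, -220]
isub        [225]
bipush 31   [225, 31]
imul        [6975]
ineg        [-6975]
bipush 4    [-6975, 4]
imul        [-27900]
ineg        [27900]
bipush 8    [27900, 8]
idiv        [3487]
bipush 6    [3487, 6]
idiv        [581]
bipush 7    [581, 7]
imul        [4067]
bipush 1    [4067, 1]
ineg        [4067, -1]
ineg        [4067, 1]
bipush 6    [4067, 1, 6]
iadd        [4067, 7]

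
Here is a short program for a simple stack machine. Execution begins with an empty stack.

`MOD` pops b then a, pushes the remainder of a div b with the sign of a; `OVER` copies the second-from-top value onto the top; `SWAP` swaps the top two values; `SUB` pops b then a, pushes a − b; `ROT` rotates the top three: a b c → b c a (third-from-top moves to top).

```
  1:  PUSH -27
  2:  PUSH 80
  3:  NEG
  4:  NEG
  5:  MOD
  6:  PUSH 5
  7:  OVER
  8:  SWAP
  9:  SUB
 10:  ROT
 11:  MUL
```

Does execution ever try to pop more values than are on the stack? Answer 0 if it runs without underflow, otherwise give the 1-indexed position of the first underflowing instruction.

PUSH -27 -> -27
PUSH 80  -> -27 80
NEG      -> -27 -80
NEG      -> -27 80
MOD      -> -27
PUSH 5   -> -27 5
OVER     -> -27 5 -27
SWAP     -> -27 -27 5
SUB      -> -27 -32
ROT  — needs 3 operands, stack has 2 → underflow

10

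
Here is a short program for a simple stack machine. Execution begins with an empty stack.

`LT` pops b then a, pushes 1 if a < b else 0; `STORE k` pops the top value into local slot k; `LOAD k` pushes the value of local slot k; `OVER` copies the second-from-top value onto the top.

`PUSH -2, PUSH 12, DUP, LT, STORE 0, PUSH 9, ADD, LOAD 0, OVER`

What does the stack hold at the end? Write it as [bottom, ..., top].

[7, 0, 7]

PUSH -2  [-2]
PUSH 12  [-2, 12]
DUP      [-2, 12, 12]
LT       [-2, 0]
STORE 0  [-2]
PUSH 9   [-2, 9]
ADD      [7]
LOAD 0   [7, 0]
OVER     [7, 0, 7]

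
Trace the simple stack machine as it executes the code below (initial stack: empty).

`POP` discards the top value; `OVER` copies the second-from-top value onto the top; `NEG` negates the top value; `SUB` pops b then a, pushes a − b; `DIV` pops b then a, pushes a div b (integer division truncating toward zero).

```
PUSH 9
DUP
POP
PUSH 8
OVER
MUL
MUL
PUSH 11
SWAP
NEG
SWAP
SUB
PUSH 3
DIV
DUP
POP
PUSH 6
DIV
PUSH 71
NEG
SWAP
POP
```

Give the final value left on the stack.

PUSH 9   [9]
DUP      [9, 9]
POP      [9]
PUSH 8   [9, 8]
OVER     [9, 8, 9]
MUL      [9, 72]
MUL      [648]
PUSH 11  [648, 11]
SWAP     [11, 648]
NEG      [11, -648]
SWAP     [-648, 11]
SUB      [-659]
PUSH 3   [-659, 3]
DIV      [-219]
DUP      [-219, -219]
POP      [-219]
PUSH 6   [-219, 6]
DIV      [-36]
PUSH 71  [-36, 71]
NEG      [-36, -71]
SWAP     [-71, -36]
POP      [-71]

-71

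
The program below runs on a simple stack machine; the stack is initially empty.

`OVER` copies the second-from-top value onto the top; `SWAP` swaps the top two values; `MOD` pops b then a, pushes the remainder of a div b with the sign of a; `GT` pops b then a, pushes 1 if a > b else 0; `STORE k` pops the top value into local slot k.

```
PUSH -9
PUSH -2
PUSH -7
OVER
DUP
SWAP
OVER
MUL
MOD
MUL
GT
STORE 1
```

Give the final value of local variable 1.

PUSH -9 → [-9]
PUSH -2 → [-9, -2]
PUSH -7 → [-9, -2, -7]
OVER    → [-9, -2, -7, -2]
DUP     → [-9, -2, -7, -2, -2]
SWAP    → [-9, -2, -7, -2, -2]
OVER    → [-9, -2, -7, -2, -2, -2]
MUL     → [-9, -2, -7, -2, 4]
MOD     → [-9, -2, -7, -2]
MUL     → [-9, -2, 14]
GT      → [-9, 0]
STORE 1 → [-9]

0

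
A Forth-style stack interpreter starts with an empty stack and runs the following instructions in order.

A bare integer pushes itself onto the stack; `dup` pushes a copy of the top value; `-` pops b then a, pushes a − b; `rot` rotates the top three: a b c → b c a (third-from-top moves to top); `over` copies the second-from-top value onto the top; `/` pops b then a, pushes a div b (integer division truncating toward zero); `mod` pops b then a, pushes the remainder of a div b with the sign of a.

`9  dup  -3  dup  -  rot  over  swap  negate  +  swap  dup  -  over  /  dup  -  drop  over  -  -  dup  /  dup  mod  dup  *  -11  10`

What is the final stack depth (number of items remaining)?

3

9      -> 9
dup    -> 9 9
-3     -> 9 9 -3
dup    -> 9 9 -3 -3
-      -> 9 9 0
rot    -> 9 0 9
over   -> 9 0 9 0
swap   -> 9 0 0 9
negate -> 9 0 0 -9
+      -> 9 0 -9
swap   -> 9 -9 0
dup    -> 9 -9 0 0
-      -> 9 -9 0
over   -> 9 -9 0 -9
/      -> 9 -9 0
dup    -> 9 -9 0 0
-      -> 9 -9 0
drop   -> 9 -9
over   -> 9 -9 9
-      -> 9 -18
-      -> 27
dup    -> 27 27
/      -> 1
dup    -> 1 1
mod    -> 0
dup    -> 0 0
*      -> 0
-11    -> 0 -11
10     -> 0 -11 10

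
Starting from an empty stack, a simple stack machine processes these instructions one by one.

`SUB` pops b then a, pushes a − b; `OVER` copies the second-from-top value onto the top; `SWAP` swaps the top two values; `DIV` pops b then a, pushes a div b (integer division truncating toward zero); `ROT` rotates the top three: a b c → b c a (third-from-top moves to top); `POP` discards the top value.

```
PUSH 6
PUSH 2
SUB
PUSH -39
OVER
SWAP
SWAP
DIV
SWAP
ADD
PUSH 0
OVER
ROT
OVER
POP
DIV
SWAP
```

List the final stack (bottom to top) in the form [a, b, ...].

[1, 0]

PUSH 6   -> [6]
PUSH 2   -> [6, 2]
SUB      -> [4]
PUSH -39 -> [4, -39]
OVER     -> [4, -39, 4]
SWAP     -> [4, 4, -39]
SWAP     -> [4, -39, 4]
DIV      -> [4, -9]
SWAP     -> [-9, 4]
ADD      -> [-5]
PUSH 0   -> [-5, 0]
OVER     -> [-5, 0, -5]
ROT      -> [0, -5, -5]
OVER     -> [0, -5, -5, -5]
POP      -> [0, -5, -5]
DIV      -> [0, 1]
SWAP     -> [1, 0]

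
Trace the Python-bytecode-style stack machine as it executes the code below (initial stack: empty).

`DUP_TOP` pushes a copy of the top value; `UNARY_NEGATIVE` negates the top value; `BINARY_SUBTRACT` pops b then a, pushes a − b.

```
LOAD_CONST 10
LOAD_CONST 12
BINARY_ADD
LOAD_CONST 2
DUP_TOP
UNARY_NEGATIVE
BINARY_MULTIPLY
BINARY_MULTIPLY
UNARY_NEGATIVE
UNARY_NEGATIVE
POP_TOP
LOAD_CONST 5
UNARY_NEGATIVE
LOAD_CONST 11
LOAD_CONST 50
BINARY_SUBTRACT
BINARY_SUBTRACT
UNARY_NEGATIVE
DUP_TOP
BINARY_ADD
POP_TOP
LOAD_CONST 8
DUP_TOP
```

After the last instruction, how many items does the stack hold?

LOAD_CONST 10   -> [10]
LOAD_CONST 12   -> [10, 12]
BINARY_ADD      -> [22]
LOAD_CONST 2    -> [22, 2]
DUP_TOP         -> [22, 2, 2]
UNARY_NEGATIVE  -> [22, 2, -2]
BINARY_MULTIPLY -> [22, -4]
BINARY_MULTIPLY -> [-88]
UNARY_NEGATIVE  -> [88]
UNARY_NEGATIVE  -> [-88]
POP_TOP         -> []
LOAD_CONST 5    -> [5]
UNARY_NEGATIVE  -> [-5]
LOAD_CONST 11   -> [-5, 11]
LOAD_CONST 50   -> [-5, 11, 50]
BINARY_SUBTRACT -> [-5, -39]
BINARY_SUBTRACT -> [34]
UNARY_NEGATIVE  -> [-34]
DUP_TOP         -> [-34, -34]
BINARY_ADD      -> [-68]
POP_TOP         -> []
LOAD_CONST 8    -> [8]
DUP_TOP         -> [8, 8]

2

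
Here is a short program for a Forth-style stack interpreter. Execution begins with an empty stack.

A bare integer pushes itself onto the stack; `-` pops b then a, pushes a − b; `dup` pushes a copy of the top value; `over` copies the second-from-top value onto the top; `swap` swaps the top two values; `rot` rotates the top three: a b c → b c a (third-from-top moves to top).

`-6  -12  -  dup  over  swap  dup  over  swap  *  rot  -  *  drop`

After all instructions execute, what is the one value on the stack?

-6    -6
-12   -6 -12
-     6
dup   6 6
over  6 6 6
swap  6 6 6
dup   6 6 6 6
over  6 6 6 6 6
swap  6 6 6 6 6
*     6 6 6 36
rot   6 6 36 6
-     6 6 30
*     6 180
drop  6

6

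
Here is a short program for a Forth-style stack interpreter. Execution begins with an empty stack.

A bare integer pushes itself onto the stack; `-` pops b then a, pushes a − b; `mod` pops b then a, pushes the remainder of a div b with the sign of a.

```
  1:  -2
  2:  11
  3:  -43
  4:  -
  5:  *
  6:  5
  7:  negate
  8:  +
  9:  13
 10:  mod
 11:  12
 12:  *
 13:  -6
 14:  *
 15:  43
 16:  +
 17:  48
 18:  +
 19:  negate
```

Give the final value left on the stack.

-739

-2     : -2
11     : -2 11
-43    : -2 11 -43
-      : -2 54
*      : -108
5      : -108 5
negate : -108 -5
+      : -113
13     : -113 13
mod    : -9
12     : -9 12
*      : -108
-6     : -108 -6
*      : 648
43     : 648 43
+      : 691
48     : 691 48
+      : 739
negate : -739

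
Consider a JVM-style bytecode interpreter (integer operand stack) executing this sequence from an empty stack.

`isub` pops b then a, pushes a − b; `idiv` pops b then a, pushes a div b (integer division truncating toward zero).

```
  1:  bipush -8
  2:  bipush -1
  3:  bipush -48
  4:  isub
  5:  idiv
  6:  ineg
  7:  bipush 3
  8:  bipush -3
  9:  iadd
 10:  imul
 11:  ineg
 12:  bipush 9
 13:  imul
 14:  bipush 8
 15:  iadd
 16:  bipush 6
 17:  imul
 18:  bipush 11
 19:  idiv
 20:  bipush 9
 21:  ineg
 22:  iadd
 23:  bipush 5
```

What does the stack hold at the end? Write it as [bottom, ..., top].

[-5, 5]

bipush -8  -> -8
bipush -1  -> -8 -1
bipush -48 -> -8 -1 -48
isub       -> -8 47
idiv       -> 0
ineg       -> 0
bipush 3   -> 0 3
bipush -3  -> 0 3 -3
iadd       -> 0 0
imul       -> 0
ineg       -> 0
bipush 9   -> 0 9
imul       -> 0
bipush 8   -> 0 8
iadd       -> 8
bipush 6   -> 8 6
imul       -> 48
bipush 11  -> 48 11
idiv       -> 4
bipush 9   -> 4 9
ineg       -> 4 -9
iadd       -> -5
bipush 5   -> -5 5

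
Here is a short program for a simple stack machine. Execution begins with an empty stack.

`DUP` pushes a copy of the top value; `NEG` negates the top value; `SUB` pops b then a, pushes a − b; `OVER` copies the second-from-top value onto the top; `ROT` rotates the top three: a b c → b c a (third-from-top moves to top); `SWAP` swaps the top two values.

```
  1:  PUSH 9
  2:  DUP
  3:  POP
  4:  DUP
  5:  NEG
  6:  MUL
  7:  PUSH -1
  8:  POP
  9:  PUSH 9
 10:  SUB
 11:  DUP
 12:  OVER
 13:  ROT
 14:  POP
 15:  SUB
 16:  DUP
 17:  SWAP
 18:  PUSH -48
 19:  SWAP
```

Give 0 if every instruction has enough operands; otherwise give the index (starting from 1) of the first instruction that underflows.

0

PUSH 9   -> 9
DUP      -> 9 9
POP      -> 9
DUP      -> 9 9
NEG      -> 9 -9
MUL      -> -81
PUSH -1  -> -81 -1
POP      -> -81
PUSH 9   -> -81 9
SUB      -> -90
DUP      -> -90 -90
OVER     -> -90 -90 -90
ROT      -> -90 -90 -90
POP      -> -90 -90
SUB      -> 0
DUP      -> 0 0
SWAP     -> 0 0
PUSH -48 -> 0 0 -48
SWAP     -> 0 -48 0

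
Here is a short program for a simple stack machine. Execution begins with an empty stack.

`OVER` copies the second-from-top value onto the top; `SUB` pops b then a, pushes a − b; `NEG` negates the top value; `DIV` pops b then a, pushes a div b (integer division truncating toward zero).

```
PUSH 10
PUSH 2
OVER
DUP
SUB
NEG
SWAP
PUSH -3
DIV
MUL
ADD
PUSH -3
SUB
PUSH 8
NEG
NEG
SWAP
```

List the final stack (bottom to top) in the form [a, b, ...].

PUSH 10 -> [10]
PUSH 2  -> [10, 2]
OVER    -> [10, 2, 10]
DUP     -> [10, 2, 10, 10]
SUB     -> [10, 2, 0]
NEG     -> [10, 2, 0]
SWAP    -> [10, 0, 2]
PUSH -3 -> [10, 0, 2, -3]
DIV     -> [10, 0, 0]
MUL     -> [10, 0]
ADD     -> [10]
PUSH -3 -> [10, -3]
SUB     -> [13]
PUSH 8  -> [13, 8]
NEG     -> [13, -8]
NEG     -> [13, 8]
SWAP    -> [8, 13]

[8, 13]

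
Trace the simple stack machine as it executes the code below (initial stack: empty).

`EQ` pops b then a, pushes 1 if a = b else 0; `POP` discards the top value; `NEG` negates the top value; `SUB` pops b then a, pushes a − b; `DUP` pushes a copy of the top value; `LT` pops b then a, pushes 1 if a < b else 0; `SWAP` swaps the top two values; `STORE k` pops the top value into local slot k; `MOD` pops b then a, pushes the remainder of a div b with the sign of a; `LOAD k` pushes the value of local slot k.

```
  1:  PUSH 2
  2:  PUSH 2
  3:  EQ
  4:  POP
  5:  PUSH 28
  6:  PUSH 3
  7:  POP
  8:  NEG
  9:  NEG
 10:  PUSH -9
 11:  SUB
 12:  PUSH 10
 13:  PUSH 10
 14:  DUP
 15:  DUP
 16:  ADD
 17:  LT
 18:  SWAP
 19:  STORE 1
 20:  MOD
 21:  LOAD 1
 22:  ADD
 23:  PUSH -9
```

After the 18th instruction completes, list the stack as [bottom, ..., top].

PUSH 2  : [2]
PUSH 2  : [2, 2]
EQ      : [1]
POP     : []
PUSH 28 : [28]
PUSH 3  : [28, 3]
POP     : [28]
NEG     : [-28]
NEG     : [28]
PUSH -9 : [28, -9]
SUB     : [37]
PUSH 10 : [37, 10]
PUSH 10 : [37, 10, 10]
DUP     : [37, 10, 10, 10]
DUP     : [37, 10, 10, 10, 10]
ADD     : [37, 10, 10, 20]
LT      : [37, 10, 1]
SWAP    : [37, 1, 10]

[37, 1, 10]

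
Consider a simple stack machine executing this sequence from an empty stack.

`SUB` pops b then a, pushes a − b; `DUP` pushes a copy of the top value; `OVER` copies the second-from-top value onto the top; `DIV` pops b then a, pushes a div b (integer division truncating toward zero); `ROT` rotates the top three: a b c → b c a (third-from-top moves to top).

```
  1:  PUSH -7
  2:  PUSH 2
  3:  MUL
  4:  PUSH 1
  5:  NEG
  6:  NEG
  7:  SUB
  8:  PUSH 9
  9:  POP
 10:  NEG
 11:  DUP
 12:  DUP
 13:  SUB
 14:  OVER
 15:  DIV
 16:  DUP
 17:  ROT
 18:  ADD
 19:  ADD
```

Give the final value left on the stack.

PUSH -7 : -7
PUSH 2  : -7 2
MUL     : -14
PUSH 1  : -14 1
NEG     : -14 -1
NEG     : -14 1
SUB     : -15
PUSH 9  : -15 9
POP     : -15
NEG     : 15
DUP     : 15 15
DUP     : 15 15 15
SUB     : 15 0
OVER    : 15 0 15
DIV     : 15 0
DUP     : 15 0 0
ROT     : 0 0 15
ADD     : 0 15
ADD     : 15

15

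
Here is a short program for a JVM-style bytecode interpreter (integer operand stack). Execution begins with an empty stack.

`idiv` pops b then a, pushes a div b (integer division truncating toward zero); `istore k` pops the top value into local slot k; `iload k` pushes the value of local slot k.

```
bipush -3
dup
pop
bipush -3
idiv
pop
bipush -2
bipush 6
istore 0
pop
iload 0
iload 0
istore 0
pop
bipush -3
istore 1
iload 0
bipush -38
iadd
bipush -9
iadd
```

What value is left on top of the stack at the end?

bipush -3   [-3]
dup         [-3, -3]
pop         [-3]
bipush -3   [-3, -3]
idiv        [1]
pop         []
bipush -2   [-2]
bipush 6    [-2, 6]
istore 0    [-2]
pop         []
iload 0     [6]
iload 0     [6, 6]
istore 0    [6]
pop         []
bipush -3   [-3]
istore 1    []
iload 0     [6]
bipush -38  [6, -38]
iadd        [-32]
bipush -9   [-32, -9]
iadd        [-41]

-41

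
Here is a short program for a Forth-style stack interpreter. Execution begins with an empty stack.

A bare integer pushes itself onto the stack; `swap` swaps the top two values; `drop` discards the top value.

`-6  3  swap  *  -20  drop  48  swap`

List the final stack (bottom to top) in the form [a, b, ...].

-6   → -6
3    → -6 3
swap → 3 -6
*    → -18
-20  → -18 -20
drop → -18
48   → -18 48
swap → 48 -18

[48, -18]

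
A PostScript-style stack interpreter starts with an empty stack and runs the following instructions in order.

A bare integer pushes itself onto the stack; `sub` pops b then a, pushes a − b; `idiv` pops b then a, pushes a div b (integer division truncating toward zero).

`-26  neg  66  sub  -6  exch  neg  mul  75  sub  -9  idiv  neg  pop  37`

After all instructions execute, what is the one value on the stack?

37

-26   -26
neg   26
66    26 66
sub   -40
-6    -40 -6
exch  -6 -40
neg   -6 40
mul   -240
75    -240 75
sub   -315
-9    -315 -9
idiv  35
neg   -35
pop   (empty)
37    37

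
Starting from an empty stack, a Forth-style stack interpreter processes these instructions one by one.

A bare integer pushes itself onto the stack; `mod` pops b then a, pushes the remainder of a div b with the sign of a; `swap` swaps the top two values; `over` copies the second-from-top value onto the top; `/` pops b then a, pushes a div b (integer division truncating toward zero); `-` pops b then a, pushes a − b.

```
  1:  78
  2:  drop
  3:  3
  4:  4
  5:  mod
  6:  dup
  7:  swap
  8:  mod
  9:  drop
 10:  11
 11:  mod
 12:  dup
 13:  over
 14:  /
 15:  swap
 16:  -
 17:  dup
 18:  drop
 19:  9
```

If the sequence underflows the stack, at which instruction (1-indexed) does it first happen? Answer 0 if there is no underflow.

78    78
drop  (empty)
3     3
4     3 4
mod   3
dup   3 3
swap  3 3
mod   0
drop  (empty)
11    11
mod  — needs 2 operands, stack has 1 → underflow

11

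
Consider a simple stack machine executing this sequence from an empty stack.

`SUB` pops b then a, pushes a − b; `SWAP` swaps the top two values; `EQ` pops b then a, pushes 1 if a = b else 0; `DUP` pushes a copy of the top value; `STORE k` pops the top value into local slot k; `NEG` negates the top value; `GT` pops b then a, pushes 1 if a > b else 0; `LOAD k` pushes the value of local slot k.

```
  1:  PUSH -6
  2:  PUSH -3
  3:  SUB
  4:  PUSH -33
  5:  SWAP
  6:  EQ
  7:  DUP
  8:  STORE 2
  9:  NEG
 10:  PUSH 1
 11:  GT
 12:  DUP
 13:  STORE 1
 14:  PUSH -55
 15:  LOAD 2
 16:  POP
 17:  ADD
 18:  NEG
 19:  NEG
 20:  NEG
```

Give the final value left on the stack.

55

PUSH -6   [-6]
PUSH -3   [-6, -3]
SUB       [-3]
PUSH -33  [-3, -33]
SWAP      [-33, -3]
EQ        [0]
DUP       [0, 0]
STORE 2   [0]
NEG       [0]
PUSH 1    [0, 1]
GT        [0]
DUP       [0, 0]
STORE 1   [0]
PUSH -55  [0, -55]
LOAD 2    [0, -55, 0]
POP       [0, -55]
ADD       [-55]
NEG       [55]
NEG       [-55]
NEG       [55]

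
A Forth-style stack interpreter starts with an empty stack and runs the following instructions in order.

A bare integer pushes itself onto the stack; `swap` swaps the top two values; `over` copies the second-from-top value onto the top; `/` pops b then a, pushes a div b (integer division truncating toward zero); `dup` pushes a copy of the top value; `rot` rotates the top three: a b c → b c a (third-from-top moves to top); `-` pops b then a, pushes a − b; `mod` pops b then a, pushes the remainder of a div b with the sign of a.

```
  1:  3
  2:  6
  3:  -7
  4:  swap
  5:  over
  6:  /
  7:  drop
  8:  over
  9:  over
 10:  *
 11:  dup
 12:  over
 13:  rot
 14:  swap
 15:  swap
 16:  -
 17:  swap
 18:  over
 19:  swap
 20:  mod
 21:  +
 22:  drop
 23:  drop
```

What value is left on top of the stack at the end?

3    -> [3]
6    -> [3, 6]
-7   -> [3, 6, -7]
swap -> [3, -7, 6]
over -> [3, -7, 6, -7]
/    -> [3, -7, 0]
drop -> [3, -7]
over -> [3, -7, 3]
over -> [3, -7, 3, -7]
*    -> [3, -7, -21]
dup  -> [3, -7, -21, -21]
over -> [3, -7, -21, -21, -21]
rot  -> [3, -7, -21, -21, -21]
swap -> [3, -7, -21, -21, -21]
swap -> [3, -7, -21, -21, -21]
-    -> [3, -7, -21, 0]
swap -> [3, -7, 0, -21]
over -> [3, -7, 0, -21, 0]
swap -> [3, -7, 0, 0, -21]
mod  -> [3, -7, 0, 0]
+    -> [3, -7, 0]
drop -> [3, -7]
drop -> [3]

3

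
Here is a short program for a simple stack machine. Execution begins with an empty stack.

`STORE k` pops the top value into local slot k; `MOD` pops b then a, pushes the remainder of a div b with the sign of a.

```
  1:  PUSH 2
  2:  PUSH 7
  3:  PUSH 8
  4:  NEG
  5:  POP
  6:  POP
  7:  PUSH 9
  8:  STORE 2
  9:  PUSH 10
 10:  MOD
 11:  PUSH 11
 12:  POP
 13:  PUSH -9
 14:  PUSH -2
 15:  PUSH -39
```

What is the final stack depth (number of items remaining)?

PUSH 2   -> 2
PUSH 7   -> 2 7
PUSH 8   -> 2 7 8
NEG      -> 2 7 -8
POP      -> 2 7
POP      -> 2
PUSH 9   -> 2 9
STORE 2  -> 2
PUSH 10  -> 2 10
MOD      -> 2
PUSH 11  -> 2 11
POP      -> 2
PUSH -9  -> 2 -9
PUSH -2  -> 2 -9 -2
PUSH -39 -> 2 -9 -2 -39

4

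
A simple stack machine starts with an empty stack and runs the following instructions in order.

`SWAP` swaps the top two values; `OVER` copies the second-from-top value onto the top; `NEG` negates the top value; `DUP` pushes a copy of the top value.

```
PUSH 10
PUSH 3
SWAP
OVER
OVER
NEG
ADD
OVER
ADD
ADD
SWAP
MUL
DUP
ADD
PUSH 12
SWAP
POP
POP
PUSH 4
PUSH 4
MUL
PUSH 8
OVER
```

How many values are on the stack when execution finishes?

3

PUSH 10  [10]
PUSH 3   [10, 3]
SWAP     [3, 10]
OVER     [3, 10, 3]
OVER     [3, 10, 3, 10]
NEG      [3, 10, 3, -10]
ADD      [3, 10, -7]
OVER     [3, 10, -7, 10]
ADD      [3, 10, 3]
ADD      [3, 13]
SWAP     [13, 3]
MUL      [39]
DUP      [39, 39]
ADD      [78]
PUSH 12  [78, 12]
SWAP     [12, 78]
POP      [12]
POP      []
PUSH 4   [4]
PUSH 4   [4, 4]
MUL      [16]
PUSH 8   [16, 8]
OVER     [16, 8, 16]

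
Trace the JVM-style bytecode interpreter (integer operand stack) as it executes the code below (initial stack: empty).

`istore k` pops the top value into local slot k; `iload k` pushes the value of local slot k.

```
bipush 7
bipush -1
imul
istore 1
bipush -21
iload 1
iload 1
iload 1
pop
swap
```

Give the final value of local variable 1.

bipush 7   -> [7]
bipush -1  -> [7, -1]
imul       -> [-7]
istore 1   -> []
bipush -21 -> [-21]
iload 1    -> [-21, -7]
iload 1    -> [-21, -7, -7]
iload 1    -> [-21, -7, -7, -7]
pop        -> [-21, -7, -7]
swap       -> [-21, -7, -7]

-7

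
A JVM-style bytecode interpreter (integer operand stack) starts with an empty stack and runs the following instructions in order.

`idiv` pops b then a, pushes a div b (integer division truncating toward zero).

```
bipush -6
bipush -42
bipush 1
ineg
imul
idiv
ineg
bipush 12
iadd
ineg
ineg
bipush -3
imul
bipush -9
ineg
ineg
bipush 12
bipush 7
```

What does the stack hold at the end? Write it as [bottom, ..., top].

[-36, -9, 12, 7]

bipush -6  → [-6]
bipush -42 → [-6, -42]
bipush 1   → [-6, -42, 1]
ineg       → [-6, -42, -1]
imul       → [-6, 42]
idiv       → [0]
ineg       → [0]
bipush 12  → [0, 12]
iadd       → [12]
ineg       → [-12]
ineg       → [12]
bipush -3  → [12, -3]
imul       → [-36]
bipush -9  → [-36, -9]
ineg       → [-36, 9]
ineg       → [-36, -9]
bipush 12  → [-36, -9, 12]
bipush 7   → [-36, -9, 12, 7]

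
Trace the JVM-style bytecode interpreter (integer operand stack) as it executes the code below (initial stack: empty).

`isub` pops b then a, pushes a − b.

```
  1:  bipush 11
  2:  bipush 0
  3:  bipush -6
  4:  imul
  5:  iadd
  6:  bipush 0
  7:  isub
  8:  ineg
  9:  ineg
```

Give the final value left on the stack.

bipush 11  [11]
bipush 0   [11, 0]
bipush -6  [11, 0, -6]
imul       [11, 0]
iadd       [11]
bipush 0   [11, 0]
isub       [11]
ineg       [-11]
ineg       [11]

11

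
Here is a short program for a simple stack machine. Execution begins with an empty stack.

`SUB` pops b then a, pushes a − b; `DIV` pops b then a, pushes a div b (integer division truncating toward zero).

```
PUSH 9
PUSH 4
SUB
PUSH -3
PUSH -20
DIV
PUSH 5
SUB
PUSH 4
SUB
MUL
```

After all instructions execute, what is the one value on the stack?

-45

PUSH 9    9
PUSH 4    9 4
SUB       5
PUSH -3   5 -3
PUSH -20  5 -3 -20
DIV       5 0
PUSH 5    5 0 5
SUB       5 -5
PUSH 4    5 -5 4
SUB       5 -9
MUL       -45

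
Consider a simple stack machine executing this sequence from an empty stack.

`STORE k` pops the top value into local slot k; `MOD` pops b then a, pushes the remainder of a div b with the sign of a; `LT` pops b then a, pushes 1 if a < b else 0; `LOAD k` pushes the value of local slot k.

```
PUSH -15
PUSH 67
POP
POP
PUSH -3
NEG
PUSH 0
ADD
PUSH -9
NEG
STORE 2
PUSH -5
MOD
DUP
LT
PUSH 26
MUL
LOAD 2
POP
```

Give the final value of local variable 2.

9

PUSH -15 -> -15
PUSH 67  -> -15 67
POP      -> -15
POP      -> (empty)
PUSH -3  -> -3
NEG      -> 3
PUSH 0   -> 3 0
ADD      -> 3
PUSH -9  -> 3 -9
NEG      -> 3 9
STORE 2  -> 3
PUSH -5  -> 3 -5
MOD      -> 3
DUP      -> 3 3
LT       -> 0
PUSH 26  -> 0 26
MUL      -> 0
LOAD 2   -> 0 9
POP      -> 0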